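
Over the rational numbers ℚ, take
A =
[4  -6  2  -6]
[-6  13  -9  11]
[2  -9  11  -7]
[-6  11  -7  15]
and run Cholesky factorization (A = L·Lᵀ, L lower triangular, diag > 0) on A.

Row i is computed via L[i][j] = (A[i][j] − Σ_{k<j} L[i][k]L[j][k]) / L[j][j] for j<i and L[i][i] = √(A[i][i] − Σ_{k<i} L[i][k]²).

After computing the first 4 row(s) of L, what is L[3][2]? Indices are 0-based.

Step 1: L[0][0] = √(4) = 2.
  L[1][0] = (-6) / L[0][0] = -3.
Step 2: L[1][1] = √(4) = 2.
  L[2][0] = (2) / L[0][0] = 1.
  L[2][1] = (-6) / L[1][1] = -3.
Step 3: L[2][2] = √(1) = 1.
  L[3][0] = (-6) / L[0][0] = -3.
  L[3][1] = (2) / L[1][1] = 1.
  L[3][2] = (-1) / L[2][2] = -1.
Step 4: L[3][3] = √(4) = 2.

L[3][2] = -1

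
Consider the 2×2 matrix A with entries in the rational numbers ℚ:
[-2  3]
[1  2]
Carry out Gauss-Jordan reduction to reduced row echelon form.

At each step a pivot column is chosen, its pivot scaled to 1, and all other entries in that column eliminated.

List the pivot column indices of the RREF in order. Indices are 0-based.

pivot columns: 0, 1

step 1: normalize row 0 (÷-2) = (1, -3/2)
  row 1: subtract 1×row0 = (0, 7/2)
step 2: normalize row 1 (÷7/2) = (0, 1)
  row 0: subtract -3/2×row1 = (1, 0)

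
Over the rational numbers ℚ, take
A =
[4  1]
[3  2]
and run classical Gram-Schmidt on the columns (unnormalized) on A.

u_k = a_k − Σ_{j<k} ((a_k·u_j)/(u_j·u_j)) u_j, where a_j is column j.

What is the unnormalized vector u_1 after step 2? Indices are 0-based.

u_1 = (-3/5, 4/5)

Step 1: u_0 = a_0 = (4, 3).
Step 2: u_1 = a_1 − (2/5)·u_0 = (-3/5, 4/5).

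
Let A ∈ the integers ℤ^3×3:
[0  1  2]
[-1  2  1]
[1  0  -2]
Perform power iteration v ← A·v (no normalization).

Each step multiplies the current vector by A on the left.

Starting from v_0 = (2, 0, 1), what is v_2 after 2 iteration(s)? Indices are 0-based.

v_0 = (2, 0, 1).
v_1 = A·v_0 = (2, -1, 0).
v_2 = A·v_1 = (-1, -4, 2).

v_2 = (-1, -4, 2)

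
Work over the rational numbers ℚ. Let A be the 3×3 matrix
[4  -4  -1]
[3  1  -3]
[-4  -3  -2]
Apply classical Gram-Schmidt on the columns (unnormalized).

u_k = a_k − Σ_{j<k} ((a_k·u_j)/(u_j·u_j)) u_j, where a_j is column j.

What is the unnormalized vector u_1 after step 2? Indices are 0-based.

u_1 = (-160/41, 44/41, -127/41)

Step 1: u_0 = a_0 = (4, 3, -4).
Step 2: u_1 = a_1 − (-1/41)·u_0 = (-160/41, 44/41, -127/41).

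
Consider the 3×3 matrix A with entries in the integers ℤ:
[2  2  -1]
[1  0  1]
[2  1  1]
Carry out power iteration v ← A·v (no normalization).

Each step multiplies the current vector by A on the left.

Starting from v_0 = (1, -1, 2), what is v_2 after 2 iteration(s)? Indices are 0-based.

v_2 = (-1, 1, 2)

v_0 = (1, -1, 2).
v_1 = A·v_0 = (-2, 3, 3).
v_2 = A·v_1 = (-1, 1, 2).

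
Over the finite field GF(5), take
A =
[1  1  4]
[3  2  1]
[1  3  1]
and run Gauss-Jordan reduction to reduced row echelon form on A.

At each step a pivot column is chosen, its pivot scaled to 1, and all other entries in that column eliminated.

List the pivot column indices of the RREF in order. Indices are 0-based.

pivot columns: 0, 1

step 1: normalize row 0 (÷1) = (1, 1, 4)
  row 1: subtract 3×row0 = (0, 4, 4)
  row 2: subtract 1×row0 = (0, 2, 2)
step 2: normalize row 1 (÷4) = (0, 1, 1)
  row 0: subtract 1×row1 = (1, 0, 3)
  row 2: subtract 2×row1 = (0, 0, 0)
skip col 2 (zero from row 2)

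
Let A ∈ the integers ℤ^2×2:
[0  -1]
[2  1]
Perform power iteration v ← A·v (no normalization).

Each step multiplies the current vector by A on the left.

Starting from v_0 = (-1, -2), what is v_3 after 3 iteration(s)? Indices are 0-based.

v_3 = (0, 8)

v_0 = (-1, -2).
v_1 = A·v_0 = (2, -4).
v_2 = A·v_1 = (4, 0).
v_3 = A·v_2 = (0, 8).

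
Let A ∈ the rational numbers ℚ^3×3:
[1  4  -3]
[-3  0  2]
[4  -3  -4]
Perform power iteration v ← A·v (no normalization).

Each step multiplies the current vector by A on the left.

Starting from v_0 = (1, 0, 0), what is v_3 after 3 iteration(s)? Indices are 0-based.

v_3 = (6, 63, -95)

v_0 = (1, 0, 0).
v_1 = A·v_0 = (1, -3, 4).
v_2 = A·v_1 = (-23, 5, -3).
v_3 = A·v_2 = (6, 63, -95).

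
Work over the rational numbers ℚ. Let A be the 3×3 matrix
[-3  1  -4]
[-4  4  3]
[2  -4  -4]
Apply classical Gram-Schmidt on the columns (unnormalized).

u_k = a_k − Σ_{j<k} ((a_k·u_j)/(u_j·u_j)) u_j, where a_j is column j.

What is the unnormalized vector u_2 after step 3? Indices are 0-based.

u_2 = (-20/19, 25/19, 20/19)

Step 1: u_0 = a_0 = (-3, -4, 2).
Step 2: u_1 = a_1 − (-27/29)·u_0 = (-52/29, 8/29, -62/29).
Step 3: u_2 = a_2 − (-8/29)·u_0 − (40/19)·u_1 = (-20/19, 25/19, 20/19).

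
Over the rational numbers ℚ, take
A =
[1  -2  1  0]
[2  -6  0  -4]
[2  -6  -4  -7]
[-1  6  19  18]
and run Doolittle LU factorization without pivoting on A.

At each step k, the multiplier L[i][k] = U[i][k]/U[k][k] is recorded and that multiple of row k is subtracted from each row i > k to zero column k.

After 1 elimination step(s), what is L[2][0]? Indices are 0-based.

L[2][0] = 2

Step 1: pivot at (0,0) is 1.
  row1 ← row1 − (2)·row0  ⇒  L[1][0]=2, U row1=(0, -2, -2, -4)
  row2 ← row2 − (2)·row0  ⇒  L[2][0]=2, U row2=(0, -2, -6, -7)
  row3 ← row3 − (-1)·row0  ⇒  L[3][0]=-1, U row3=(0, 4, 20, 18)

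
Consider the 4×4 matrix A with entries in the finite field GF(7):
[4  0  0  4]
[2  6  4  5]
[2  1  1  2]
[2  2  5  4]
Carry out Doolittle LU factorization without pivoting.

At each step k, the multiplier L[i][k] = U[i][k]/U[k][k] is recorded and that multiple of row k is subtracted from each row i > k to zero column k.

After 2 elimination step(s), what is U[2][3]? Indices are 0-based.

U[2][3] = 3

k=0: U[0][0]=4
  eliminate (1,0): mult=4, new row 1: (0, 6, 4, 3); set L[1][0]=4
  eliminate (2,0): mult=4, new row 2: (0, 1, 1, 0); set L[2][0]=4
  eliminate (3,0): mult=4, new row 3: (0, 2, 5, 2); set L[3][0]=4
k=1: U[1][1]=6
  eliminate (2,1): mult=6, new row 2: (0, 0, 5, 3); set L[2][1]=6
  eliminate (3,1): mult=5, new row 3: (0, 0, 6, 1); set L[3][1]=5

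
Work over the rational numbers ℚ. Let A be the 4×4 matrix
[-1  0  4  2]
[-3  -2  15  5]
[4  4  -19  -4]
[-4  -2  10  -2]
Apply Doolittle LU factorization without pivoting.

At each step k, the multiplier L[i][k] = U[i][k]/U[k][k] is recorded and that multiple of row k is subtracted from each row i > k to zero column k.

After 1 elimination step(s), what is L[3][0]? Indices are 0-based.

[col 0] pivot -1
  R1 -= 3*R0 → (0, -2, 3, -1)  (L[1][0] := 3)
  R2 -= -4*R0 → (0, 4, -3, 4)  (L[2][0] := -4)
  R3 -= 4*R0 → (0, -2, -6, -10)  (L[3][0] := 4)

L[3][0] = 4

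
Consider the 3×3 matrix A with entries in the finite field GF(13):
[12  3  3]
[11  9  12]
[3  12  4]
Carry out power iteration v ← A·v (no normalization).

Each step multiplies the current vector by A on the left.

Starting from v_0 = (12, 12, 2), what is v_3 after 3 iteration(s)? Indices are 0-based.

v_3 = (6, 10, 2)

v_0 = (12, 12, 2).
v_1 = A·v_0 = (4, 4, 6).
v_2 = A·v_1 = (0, 9, 6).
v_3 = A·v_2 = (6, 10, 2).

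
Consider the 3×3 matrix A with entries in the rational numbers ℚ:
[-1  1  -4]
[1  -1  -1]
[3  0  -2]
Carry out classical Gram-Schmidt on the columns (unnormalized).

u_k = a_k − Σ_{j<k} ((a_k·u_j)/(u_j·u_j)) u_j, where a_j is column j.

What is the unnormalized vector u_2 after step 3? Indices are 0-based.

Step 1: u_0 = a_0 = (-1, 1, 3).
Step 2: u_1 = a_1 − (-2/11)·u_0 = (9/11, -9/11, 6/11).
Step 3: u_2 = a_2 − (-3/11)·u_0 − (-13/6)·u_1 = (-5/2, -5/2, 0).

u_2 = (-5/2, -5/2, 0)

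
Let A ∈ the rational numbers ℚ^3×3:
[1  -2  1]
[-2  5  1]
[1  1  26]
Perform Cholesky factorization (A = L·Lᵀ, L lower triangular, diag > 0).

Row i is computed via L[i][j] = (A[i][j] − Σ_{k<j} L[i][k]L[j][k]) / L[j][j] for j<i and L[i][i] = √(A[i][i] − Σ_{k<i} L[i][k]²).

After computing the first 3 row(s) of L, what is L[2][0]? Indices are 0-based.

L[2][0] = 1

Step 1: L[0][0] = √(1) = 1.
  L[1][0] = (-2) / L[0][0] = -2.
Step 2: L[1][1] = √(1) = 1.
  L[2][0] = (1) / L[0][0] = 1.
  L[2][1] = (3) / L[1][1] = 3.
Step 3: L[2][2] = √(16) = 4.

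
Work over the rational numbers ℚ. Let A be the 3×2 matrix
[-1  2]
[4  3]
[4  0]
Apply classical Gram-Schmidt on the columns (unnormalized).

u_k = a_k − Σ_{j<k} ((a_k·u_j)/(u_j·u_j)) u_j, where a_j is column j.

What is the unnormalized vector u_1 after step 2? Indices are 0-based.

Step 1: u_0 = a_0 = (-1, 4, 4).
Step 2: u_1 = a_1 − (10/33)·u_0 = (76/33, 59/33, -40/33).

u_1 = (76/33, 59/33, -40/33)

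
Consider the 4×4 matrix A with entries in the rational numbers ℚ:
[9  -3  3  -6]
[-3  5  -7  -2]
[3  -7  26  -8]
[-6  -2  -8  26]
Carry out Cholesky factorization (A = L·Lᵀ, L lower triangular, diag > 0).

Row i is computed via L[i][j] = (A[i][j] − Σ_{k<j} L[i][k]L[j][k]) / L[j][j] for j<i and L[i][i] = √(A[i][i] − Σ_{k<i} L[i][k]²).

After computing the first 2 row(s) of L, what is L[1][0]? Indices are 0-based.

Step 1: L[0][0] = √(9) = 3.
  L[1][0] = (-3) / L[0][0] = -1.
Step 2: L[1][1] = √(4) = 2.

L[1][0] = -1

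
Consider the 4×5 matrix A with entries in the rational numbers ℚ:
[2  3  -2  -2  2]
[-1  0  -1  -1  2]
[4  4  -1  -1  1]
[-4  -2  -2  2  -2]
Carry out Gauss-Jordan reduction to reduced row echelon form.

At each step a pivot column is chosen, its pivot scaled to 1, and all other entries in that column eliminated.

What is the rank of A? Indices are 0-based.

rank = 4

step 1: normalize row 0 (÷2) = (1, 3/2, -1, -1, 1)
  row 1: subtract -1×row0 = (0, 3/2, -2, -2, 3)
  row 2: subtract 4×row0 = (0, -2, 3, 3, -3)
  row 3: subtract -4×row0 = (0, 4, -6, -2, 2)
step 2: normalize row 1 (÷3/2) = (0, 1, -4/3, -4/3, 2)
  row 0: subtract 3/2×row1 = (1, 0, 1, 1, -2)
  row 2: subtract -2×row1 = (0, 0, 1/3, 1/3, 1)
  row 3: subtract 4×row1 = (0, 0, -2/3, 10/3, -6)
step 3: normalize row 2 (÷1/3) = (0, 0, 1, 1, 3)
  row 0: subtract 1×row2 = (1, 0, 0, 0, -5)
  row 1: subtract -4/3×row2 = (0, 1, 0, 0, 6)
  row 3: subtract -2/3×row2 = (0, 0, 0, 4, -4)
step 4: normalize row 3 (÷4) = (0, 0, 0, 1, -1)
  row 2: subtract 1×row3 = (0, 0, 1, 0, 4)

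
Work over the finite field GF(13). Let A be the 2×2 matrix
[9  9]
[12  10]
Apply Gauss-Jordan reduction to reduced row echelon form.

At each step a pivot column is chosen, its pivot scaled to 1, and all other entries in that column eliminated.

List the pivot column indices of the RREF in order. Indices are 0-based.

pivot(0,0)=9: scale R0 → (1, 1)
  clear (1,0): R1 −= (12)R0 → (0, 11)
pivot(1,1)=11: scale R1 → (0, 1)
  clear (0,1): R0 −= (1)R1 → (1, 0)

pivot columns: 0, 1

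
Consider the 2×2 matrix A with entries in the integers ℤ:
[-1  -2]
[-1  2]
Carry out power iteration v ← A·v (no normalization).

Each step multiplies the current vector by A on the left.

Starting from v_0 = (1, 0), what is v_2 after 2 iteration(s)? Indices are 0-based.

v_2 = (3, -1)

v_0 = (1, 0).
v_1 = A·v_0 = (-1, -1).
v_2 = A·v_1 = (3, -1).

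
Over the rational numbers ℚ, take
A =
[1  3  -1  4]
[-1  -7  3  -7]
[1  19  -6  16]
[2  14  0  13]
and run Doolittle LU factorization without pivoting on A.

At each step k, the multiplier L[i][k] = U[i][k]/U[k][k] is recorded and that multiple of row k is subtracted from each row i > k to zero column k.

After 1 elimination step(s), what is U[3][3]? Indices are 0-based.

U[3][3] = 5

[col 0] pivot 1
  R1 -= -1*R0 → (0, -4, 2, -3)  (L[1][0] := -1)
  R2 -= 1*R0 → (0, 16, -5, 12)  (L[2][0] := 1)
  R3 -= 2*R0 → (0, 8, 2, 5)  (L[3][0] := 2)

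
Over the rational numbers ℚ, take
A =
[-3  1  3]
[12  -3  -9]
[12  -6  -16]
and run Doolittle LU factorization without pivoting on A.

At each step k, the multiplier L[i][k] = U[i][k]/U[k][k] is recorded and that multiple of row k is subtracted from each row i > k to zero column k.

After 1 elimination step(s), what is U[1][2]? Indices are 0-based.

Step 1: pivot at (0,0) is -3.
  row1 ← row1 − (-4)·row0  ⇒  L[1][0]=-4, U row1=(0, 1, 3)
  row2 ← row2 − (-4)·row0  ⇒  L[2][0]=-4, U row2=(0, -2, -4)

U[1][2] = 3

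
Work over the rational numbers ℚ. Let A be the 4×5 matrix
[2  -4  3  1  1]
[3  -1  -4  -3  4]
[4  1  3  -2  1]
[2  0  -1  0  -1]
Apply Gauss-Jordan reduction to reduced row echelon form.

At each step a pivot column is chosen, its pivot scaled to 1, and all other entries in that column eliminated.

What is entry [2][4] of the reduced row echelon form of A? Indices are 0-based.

M[2][4] = 21/205

step 1: normalize row 0 (÷2) = (1, -2, 3/2, 1/2, 1/2)
  row 1: subtract 3×row0 = (0, 5, -17/2, -9/2, 5/2)
  row 2: subtract 4×row0 = (0, 9, -3, -4, -1)
  row 3: subtract 2×row0 = (0, 4, -4, -1, -2)
step 2: normalize row 1 (÷5) = (0, 1, -17/10, -9/10, 1/2)
  row 0: subtract -2×row1 = (1, 0, -19/10, -13/10, 3/2)
  row 2: subtract 9×row1 = (0, 0, 123/10, 41/10, -11/2)
  row 3: subtract 4×row1 = (0, 0, 14/5, 13/5, -4)
step 3: normalize row 2 (÷123/10) = (0, 0, 1, 1/3, -55/123)
  row 0: subtract -19/10×row2 = (1, 0, 0, -2/3, 80/123)
  row 1: subtract -17/10×row2 = (0, 1, 0, -1/3, -32/123)
  row 3: subtract 14/5×row2 = (0, 0, 0, 5/3, -338/123)
step 4: normalize row 3 (÷5/3) = (0, 0, 0, 1, -338/205)
  row 0: subtract -2/3×row3 = (1, 0, 0, 0, -92/205)
  row 1: subtract -1/3×row3 = (0, 1, 0, 0, -166/205)
  row 2: subtract 1/3×row3 = (0, 0, 1, 0, 21/205)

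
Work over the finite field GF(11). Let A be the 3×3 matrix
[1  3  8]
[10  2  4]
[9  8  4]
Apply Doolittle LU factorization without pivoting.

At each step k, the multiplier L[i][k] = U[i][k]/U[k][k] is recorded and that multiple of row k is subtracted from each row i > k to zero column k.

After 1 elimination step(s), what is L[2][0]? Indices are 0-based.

Step 1: pivot at (0,0) is 1.
  row1 ← row1 − (10)·row0  ⇒  L[1][0]=10, U row1=(0, 5, 1)
  row2 ← row2 − (9)·row0  ⇒  L[2][0]=9, U row2=(0, 3, 9)

L[2][0] = 9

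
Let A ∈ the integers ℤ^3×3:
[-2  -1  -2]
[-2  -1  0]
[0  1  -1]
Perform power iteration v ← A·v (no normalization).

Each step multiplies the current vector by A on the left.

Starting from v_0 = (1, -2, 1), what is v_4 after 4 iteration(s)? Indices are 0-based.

v_4 = (82, 84, -25)

v_0 = (1, -2, 1).
v_1 = A·v_0 = (-2, 0, -3).
v_2 = A·v_1 = (10, 4, 3).
v_3 = A·v_2 = (-30, -24, 1).
v_4 = A·v_3 = (82, 84, -25).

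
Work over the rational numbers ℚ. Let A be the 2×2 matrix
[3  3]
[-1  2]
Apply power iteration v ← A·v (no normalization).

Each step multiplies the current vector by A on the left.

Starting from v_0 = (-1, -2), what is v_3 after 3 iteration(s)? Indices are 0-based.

v_3 = (-99, 42)

v_0 = (-1, -2).
v_1 = A·v_0 = (-9, -3).
v_2 = A·v_1 = (-36, 3).
v_3 = A·v_2 = (-99, 42).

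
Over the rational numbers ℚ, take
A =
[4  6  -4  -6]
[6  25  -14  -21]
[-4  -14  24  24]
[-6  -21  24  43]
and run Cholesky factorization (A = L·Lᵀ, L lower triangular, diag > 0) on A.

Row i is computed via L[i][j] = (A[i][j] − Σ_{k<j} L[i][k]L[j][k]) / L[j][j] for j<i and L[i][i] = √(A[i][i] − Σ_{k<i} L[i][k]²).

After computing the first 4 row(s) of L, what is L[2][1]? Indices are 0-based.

Step 1: L[0][0] = √(4) = 2.
  L[1][0] = (6) / L[0][0] = 3.
Step 2: L[1][1] = √(16) = 4.
  L[2][0] = (-4) / L[0][0] = -2.
  L[2][1] = (-8) / L[1][1] = -2.
Step 3: L[2][2] = √(16) = 4.
  L[3][0] = (-6) / L[0][0] = -3.
  L[3][1] = (-12) / L[1][1] = -3.
  L[3][2] = (12) / L[2][2] = 3.
Step 4: L[3][3] = √(16) = 4.

L[2][1] = -2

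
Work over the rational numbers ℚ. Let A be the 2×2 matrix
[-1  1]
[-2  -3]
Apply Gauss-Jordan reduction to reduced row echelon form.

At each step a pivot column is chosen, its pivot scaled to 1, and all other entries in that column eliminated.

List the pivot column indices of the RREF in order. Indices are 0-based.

pivot columns: 0, 1

[1] R0 /= -1  ⇒  (1, -1)
     R1 -= -2·R0  ⇒  (0, -5)
[2] R1 /= -5  ⇒  (0, 1)
     R0 -= -1·R1  ⇒  (1, 0)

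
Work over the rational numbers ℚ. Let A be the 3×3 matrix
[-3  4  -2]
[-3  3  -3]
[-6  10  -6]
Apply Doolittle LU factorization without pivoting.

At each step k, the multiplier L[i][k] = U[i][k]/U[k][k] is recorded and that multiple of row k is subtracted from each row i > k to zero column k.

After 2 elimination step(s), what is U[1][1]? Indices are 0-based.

Step 1: pivot at (0,0) is -3.
  row1 ← row1 − (1)·row0  ⇒  L[1][0]=1, U row1=(0, -1, -1)
  row2 ← row2 − (2)·row0  ⇒  L[2][0]=2, U row2=(0, 2, -2)
Step 2: pivot at (1,1) is -1.
  row2 ← row2 − (-2)·row1  ⇒  L[2][1]=-2, U row2=(0, 0, -4)

U[1][1] = -1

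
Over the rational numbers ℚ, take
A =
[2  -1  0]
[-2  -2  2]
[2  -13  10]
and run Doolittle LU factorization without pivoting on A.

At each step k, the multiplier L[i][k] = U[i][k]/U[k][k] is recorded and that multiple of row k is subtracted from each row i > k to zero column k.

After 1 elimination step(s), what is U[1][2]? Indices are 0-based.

U[1][2] = 2

[col 0] pivot 2
  R1 -= -1*R0 → (0, -3, 2)  (L[1][0] := -1)
  R2 -= 1*R0 → (0, -12, 10)  (L[2][0] := 1)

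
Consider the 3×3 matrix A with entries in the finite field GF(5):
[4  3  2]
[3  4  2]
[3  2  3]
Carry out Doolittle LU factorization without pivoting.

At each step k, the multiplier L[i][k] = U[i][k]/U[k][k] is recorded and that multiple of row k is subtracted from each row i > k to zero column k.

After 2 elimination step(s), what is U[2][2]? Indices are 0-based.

k=0: U[0][0]=4
  eliminate (1,0): mult=2, new row 1: (0, 3, 3); set L[1][0]=2
  eliminate (2,0): mult=2, new row 2: (0, 1, 4); set L[2][0]=2
k=1: U[1][1]=3
  eliminate (2,1): mult=2, new row 2: (0, 0, 3); set L[2][1]=2

U[2][2] = 3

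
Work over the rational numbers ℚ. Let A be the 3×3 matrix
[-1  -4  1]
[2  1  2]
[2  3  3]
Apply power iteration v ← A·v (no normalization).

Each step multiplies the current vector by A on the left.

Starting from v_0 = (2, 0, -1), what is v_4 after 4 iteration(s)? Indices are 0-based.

v_4 = (-4, 16, 3)

v_0 = (2, 0, -1).
v_1 = A·v_0 = (-3, 2, 1).
v_2 = A·v_1 = (-4, -2, 3).
v_3 = A·v_2 = (15, -4, -5).
v_4 = A·v_3 = (-4, 16, 3).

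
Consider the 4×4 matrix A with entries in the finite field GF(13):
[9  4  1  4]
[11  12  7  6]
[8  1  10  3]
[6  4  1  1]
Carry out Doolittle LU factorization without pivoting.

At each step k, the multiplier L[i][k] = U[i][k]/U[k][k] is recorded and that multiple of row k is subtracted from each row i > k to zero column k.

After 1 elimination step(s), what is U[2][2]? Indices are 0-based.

Step 1: pivot at (0,0) is 9.
  row1 ← row1 − (7)·row0  ⇒  L[1][0]=7, U row1=(0, 10, 0, 4)
  row2 ← row2 − (11)·row0  ⇒  L[2][0]=11, U row2=(0, 9, 12, 11)
  row3 ← row3 − (5)·row0  ⇒  L[3][0]=5, U row3=(0, 10, 9, 7)

U[2][2] = 12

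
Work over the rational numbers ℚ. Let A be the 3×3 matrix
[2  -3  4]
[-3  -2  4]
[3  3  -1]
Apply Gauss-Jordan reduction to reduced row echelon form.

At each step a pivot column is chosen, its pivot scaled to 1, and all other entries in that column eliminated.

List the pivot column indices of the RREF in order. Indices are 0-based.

step 1: normalize row 0 (÷2) = (1, -3/2, 2)
  row 1: subtract -3×row0 = (0, -13/2, 10)
  row 2: subtract 3×row0 = (0, 15/2, -7)
step 2: normalize row 1 (÷-13/2) = (0, 1, -20/13)
  row 0: subtract -3/2×row1 = (1, 0, -4/13)
  row 2: subtract 15/2×row1 = (0, 0, 59/13)
step 3: normalize row 2 (÷59/13) = (0, 0, 1)
  row 0: subtract -4/13×row2 = (1, 0, 0)
  row 1: subtract -20/13×row2 = (0, 1, 0)

pivot columns: 0, 1, 2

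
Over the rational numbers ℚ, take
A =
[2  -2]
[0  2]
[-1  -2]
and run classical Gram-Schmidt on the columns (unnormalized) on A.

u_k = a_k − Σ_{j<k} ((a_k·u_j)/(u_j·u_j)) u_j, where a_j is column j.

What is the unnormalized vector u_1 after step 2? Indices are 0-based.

u_1 = (-6/5, 2, -12/5)

Step 1: u_0 = a_0 = (2, 0, -1).
Step 2: u_1 = a_1 − (-2/5)·u_0 = (-6/5, 2, -12/5).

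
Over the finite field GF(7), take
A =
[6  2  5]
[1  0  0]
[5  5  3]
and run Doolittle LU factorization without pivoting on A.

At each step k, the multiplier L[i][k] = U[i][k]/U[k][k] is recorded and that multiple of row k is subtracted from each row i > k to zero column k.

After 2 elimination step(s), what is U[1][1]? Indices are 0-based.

U[1][1] = 2

[col 0] pivot 6
  R1 -= 6*R0 → (0, 2, 5)  (L[1][0] := 6)
  R2 -= 2*R0 → (0, 1, 0)  (L[2][0] := 2)
[col 1] pivot 2
  R2 -= 4*R1 → (0, 0, 1)  (L[2][1] := 4)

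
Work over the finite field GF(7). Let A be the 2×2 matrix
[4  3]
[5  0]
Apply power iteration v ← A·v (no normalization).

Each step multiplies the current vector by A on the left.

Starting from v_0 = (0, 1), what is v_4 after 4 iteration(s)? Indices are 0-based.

v_4 = (6, 3)

v_0 = (0, 1).
v_1 = A·v_0 = (3, 0).
v_2 = A·v_1 = (5, 1).
v_3 = A·v_2 = (2, 4).
v_4 = A·v_3 = (6, 3).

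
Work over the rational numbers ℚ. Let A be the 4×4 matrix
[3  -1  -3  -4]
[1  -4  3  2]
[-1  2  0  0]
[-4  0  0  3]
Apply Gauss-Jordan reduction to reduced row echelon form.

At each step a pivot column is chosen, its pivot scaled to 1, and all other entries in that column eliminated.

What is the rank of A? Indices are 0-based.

[1] R0 /= 3  ⇒  (1, -1/3, -1, -4/3)
     R1 -= 1·R0  ⇒  (0, -11/3, 4, 10/3)
     R2 -= -1·R0  ⇒  (0, 5/3, -1, -4/3)
     R3 -= -4·R0  ⇒  (0, -4/3, -4, -7/3)
[2] R1 /= -11/3  ⇒  (0, 1, -12/11, -10/11)
     R0 -= -1/3·R1  ⇒  (1, 0, -15/11, -18/11)
     R2 -= 5/3·R1  ⇒  (0, 0, 9/11, 2/11)
     R3 -= -4/3·R1  ⇒  (0, 0, -60/11, -39/11)
[3] R2 /= 9/11  ⇒  (0, 0, 1, 2/9)
     R0 -= -15/11·R2  ⇒  (1, 0, 0, -4/3)
     R1 -= -12/11·R2  ⇒  (0, 1, 0, -2/3)
     R3 -= -60/11·R2  ⇒  (0, 0, 0, -7/3)
[4] R3 /= -7/3  ⇒  (0, 0, 0, 1)
     R0 -= -4/3·R3  ⇒  (1, 0, 0, 0)
     R1 -= -2/3·R3  ⇒  (0, 1, 0, 0)
     R2 -= 2/9·R3  ⇒  (0, 0, 1, 0)

rank = 4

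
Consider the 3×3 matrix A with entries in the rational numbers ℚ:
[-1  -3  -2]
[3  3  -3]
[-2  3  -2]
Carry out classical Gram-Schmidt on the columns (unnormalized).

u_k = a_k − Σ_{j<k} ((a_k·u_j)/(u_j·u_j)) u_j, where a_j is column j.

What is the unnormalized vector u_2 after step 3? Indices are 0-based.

Step 1: u_0 = a_0 = (-1, 3, -2).
Step 2: u_1 = a_1 − (3/7)·u_0 = (-18/7, 12/7, 27/7).
Step 3: u_2 = a_2 − (-3/14)·u_0 − (-6/19)·u_1 = (-115/38, -69/38, -23/19).

u_2 = (-115/38, -69/38, -23/19)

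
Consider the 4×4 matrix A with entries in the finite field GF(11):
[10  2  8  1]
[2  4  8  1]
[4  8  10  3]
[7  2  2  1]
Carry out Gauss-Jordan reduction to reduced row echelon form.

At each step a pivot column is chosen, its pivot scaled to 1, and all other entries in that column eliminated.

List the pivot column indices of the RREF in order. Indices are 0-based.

pivot columns: 0, 1, 2

pivot(0,0)=10: scale R0 → (1, 9, 3, 10)
  clear (1,0): R1 −= (2)R0 → (0, 8, 2, 3)
  clear (2,0): R2 −= (4)R0 → (0, 5, 9, 7)
  clear (3,0): R3 −= (7)R0 → (0, 5, 3, 8)
pivot(1,1)=8: scale R1 → (0, 1, 3, 10)
  clear (0,1): R0 −= (9)R1 → (1, 0, 9, 8)
  clear (2,1): R2 −= (5)R1 → (0, 0, 5, 1)
  clear (3,1): R3 −= (5)R1 → (0, 0, 10, 2)
pivot(2,2)=5: scale R2 → (0, 0, 1, 9)
  clear (0,2): R0 −= (9)R2 → (1, 0, 0, 4)
  clear (1,2): R1 −= (3)R2 → (0, 1, 0, 5)
  clear (3,2): R3 −= (10)R2 → (0, 0, 0, 0)
col 3: no nonzero at/below row 3; advance.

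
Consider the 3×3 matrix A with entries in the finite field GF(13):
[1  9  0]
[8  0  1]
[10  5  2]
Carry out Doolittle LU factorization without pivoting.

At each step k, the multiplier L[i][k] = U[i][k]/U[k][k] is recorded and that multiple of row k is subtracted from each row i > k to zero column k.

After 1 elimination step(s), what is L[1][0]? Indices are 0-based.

[col 0] pivot 1
  R1 -= 8*R0 → (0, 6, 1)  (L[1][0] := 8)
  R2 -= 10*R0 → (0, 6, 2)  (L[2][0] := 10)

L[1][0] = 8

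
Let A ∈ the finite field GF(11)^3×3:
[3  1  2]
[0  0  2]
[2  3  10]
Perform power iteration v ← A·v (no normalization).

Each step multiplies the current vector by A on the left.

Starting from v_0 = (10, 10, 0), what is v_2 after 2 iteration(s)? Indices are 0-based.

v_0 = (10, 10, 0).
v_1 = A·v_0 = (7, 0, 6).
v_2 = A·v_1 = (0, 1, 8).

v_2 = (0, 1, 8)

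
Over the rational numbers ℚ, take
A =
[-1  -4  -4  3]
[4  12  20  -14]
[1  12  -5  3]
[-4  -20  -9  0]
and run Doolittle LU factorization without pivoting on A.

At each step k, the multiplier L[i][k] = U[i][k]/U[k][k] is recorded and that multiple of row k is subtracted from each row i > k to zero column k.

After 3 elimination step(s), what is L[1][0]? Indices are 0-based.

k=0: U[0][0]=-1
  eliminate (1,0): mult=-4, new row 1: (0, -4, 4, -2); set L[1][0]=-4
  eliminate (2,0): mult=-1, new row 2: (0, 8, -9, 6); set L[2][0]=-1
  eliminate (3,0): mult=4, new row 3: (0, -4, 7, -12); set L[3][0]=4
k=1: U[1][1]=-4
  eliminate (2,1): mult=-2, new row 2: (0, 0, -1, 2); set L[2][1]=-2
  eliminate (3,1): mult=1, new row 3: (0, 0, 3, -10); set L[3][1]=1
k=2: U[2][2]=-1
  eliminate (3,2): mult=-3, new row 3: (0, 0, 0, -4); set L[3][2]=-3

L[1][0] = -4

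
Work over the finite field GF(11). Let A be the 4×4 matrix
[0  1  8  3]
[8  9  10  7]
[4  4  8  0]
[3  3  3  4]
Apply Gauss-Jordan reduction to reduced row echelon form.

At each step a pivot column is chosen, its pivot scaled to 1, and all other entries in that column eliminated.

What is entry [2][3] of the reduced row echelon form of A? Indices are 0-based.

[1] R0 <-> R1
[1] R0 /= 8  ⇒  (1, 8, 4, 5)
     R2 -= 4·R0  ⇒  (0, 5, 3, 2)
     R3 -= 3·R0  ⇒  (0, 1, 2, 0)
[2] R1 /= 1  ⇒  (0, 1, 8, 3)
     R0 -= 8·R1  ⇒  (1, 0, 6, 3)
     R2 -= 5·R1  ⇒  (0, 0, 7, 9)
     R3 -= 1·R1  ⇒  (0, 0, 5, 8)
[3] R2 /= 7  ⇒  (0, 0, 1, 6)
     R0 -= 6·R2  ⇒  (1, 0, 0, 0)
     R1 -= 8·R2  ⇒  (0, 1, 0, 10)
     R3 -= 5·R2  ⇒  (0, 0, 0, 0)
column 3 empty below row 3

M[2][3] = 6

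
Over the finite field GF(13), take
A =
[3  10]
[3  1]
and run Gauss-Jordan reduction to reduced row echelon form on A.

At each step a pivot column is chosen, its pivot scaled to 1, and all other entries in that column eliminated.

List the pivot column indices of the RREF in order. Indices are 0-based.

pivot columns: 0, 1

pivot(0,0)=3: scale R0 → (1, 12)
  clear (1,0): R1 −= (3)R0 → (0, 4)
pivot(1,1)=4: scale R1 → (0, 1)
  clear (0,1): R0 −= (12)R1 → (1, 0)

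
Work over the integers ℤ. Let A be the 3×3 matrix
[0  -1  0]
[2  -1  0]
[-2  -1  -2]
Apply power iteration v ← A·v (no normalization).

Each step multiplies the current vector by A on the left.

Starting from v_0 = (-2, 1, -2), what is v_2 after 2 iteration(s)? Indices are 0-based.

v_0 = (-2, 1, -2).
v_1 = A·v_0 = (-1, -5, 7).
v_2 = A·v_1 = (5, 3, -7).

v_2 = (5, 3, -7)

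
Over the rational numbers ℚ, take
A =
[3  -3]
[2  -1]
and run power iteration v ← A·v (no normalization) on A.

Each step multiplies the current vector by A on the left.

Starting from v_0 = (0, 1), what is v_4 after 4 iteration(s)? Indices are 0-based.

v_4 = (12, 1)

v_0 = (0, 1).
v_1 = A·v_0 = (-3, -1).
v_2 = A·v_1 = (-6, -5).
v_3 = A·v_2 = (-3, -7).
v_4 = A·v_3 = (12, 1).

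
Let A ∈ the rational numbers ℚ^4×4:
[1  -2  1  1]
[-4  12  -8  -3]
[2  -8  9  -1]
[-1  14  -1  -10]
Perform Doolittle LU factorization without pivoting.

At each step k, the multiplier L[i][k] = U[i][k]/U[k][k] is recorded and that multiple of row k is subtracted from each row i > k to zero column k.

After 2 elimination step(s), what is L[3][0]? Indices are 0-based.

Step 1: pivot at (0,0) is 1.
  row1 ← row1 − (-4)·row0  ⇒  L[1][0]=-4, U row1=(0, 4, -4, 1)
  row2 ← row2 − (2)·row0  ⇒  L[2][0]=2, U row2=(0, -4, 7, -3)
  row3 ← row3 − (-1)·row0  ⇒  L[3][0]=-1, U row3=(0, 12, 0, -9)
Step 2: pivot at (1,1) is 4.
  row2 ← row2 − (-1)·row1  ⇒  L[2][1]=-1, U row2=(0, 0, 3, -2)
  row3 ← row3 − (3)·row1  ⇒  L[3][1]=3, U row3=(0, 0, 12, -12)

L[3][0] = -1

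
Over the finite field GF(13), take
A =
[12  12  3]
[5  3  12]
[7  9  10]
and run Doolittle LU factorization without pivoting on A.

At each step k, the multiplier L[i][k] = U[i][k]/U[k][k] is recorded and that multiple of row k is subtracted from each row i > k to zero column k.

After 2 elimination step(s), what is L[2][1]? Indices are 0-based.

L[2][1] = 12

[col 0] pivot 12
  R1 -= 8*R0 → (0, 11, 1)  (L[1][0] := 8)
  R2 -= 6*R0 → (0, 2, 5)  (L[2][0] := 6)
[col 1] pivot 11
  R2 -= 12*R1 → (0, 0, 6)  (L[2][1] := 12)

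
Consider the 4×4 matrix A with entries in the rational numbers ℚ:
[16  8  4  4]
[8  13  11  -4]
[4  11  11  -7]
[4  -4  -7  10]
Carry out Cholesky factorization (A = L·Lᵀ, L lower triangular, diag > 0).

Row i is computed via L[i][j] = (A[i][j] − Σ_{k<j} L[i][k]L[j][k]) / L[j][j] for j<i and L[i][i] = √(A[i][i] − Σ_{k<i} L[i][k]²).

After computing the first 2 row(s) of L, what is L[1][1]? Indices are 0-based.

L[1][1] = 3

Step 1: L[0][0] = √(16) = 4.
  L[1][0] = (8) / L[0][0] = 2.
Step 2: L[1][1] = √(9) = 3.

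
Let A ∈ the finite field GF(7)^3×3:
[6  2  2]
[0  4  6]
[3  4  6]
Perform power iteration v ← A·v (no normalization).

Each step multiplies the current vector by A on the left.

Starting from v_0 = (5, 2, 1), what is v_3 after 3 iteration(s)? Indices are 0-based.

v_0 = (5, 2, 1).
v_1 = A·v_0 = (1, 0, 1).
v_2 = A·v_1 = (1, 6, 2).
v_3 = A·v_2 = (1, 1, 4).

v_3 = (1, 1, 4)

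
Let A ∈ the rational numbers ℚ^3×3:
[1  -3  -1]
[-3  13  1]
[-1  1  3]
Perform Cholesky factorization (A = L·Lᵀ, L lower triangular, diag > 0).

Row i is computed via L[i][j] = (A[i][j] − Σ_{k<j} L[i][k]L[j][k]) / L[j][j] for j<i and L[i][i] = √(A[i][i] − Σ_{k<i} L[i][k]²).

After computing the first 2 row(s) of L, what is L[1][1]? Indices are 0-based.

Step 1: L[0][0] = √(1) = 1.
  L[1][0] = (-3) / L[0][0] = -3.
Step 2: L[1][1] = √(4) = 2.

L[1][1] = 2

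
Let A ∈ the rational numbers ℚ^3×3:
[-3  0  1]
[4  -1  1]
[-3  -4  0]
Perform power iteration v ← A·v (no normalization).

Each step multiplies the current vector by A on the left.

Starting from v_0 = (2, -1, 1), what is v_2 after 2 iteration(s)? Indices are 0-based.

v_0 = (2, -1, 1).
v_1 = A·v_0 = (-5, 10, -2).
v_2 = A·v_1 = (13, -32, -25).

v_2 = (13, -32, -25)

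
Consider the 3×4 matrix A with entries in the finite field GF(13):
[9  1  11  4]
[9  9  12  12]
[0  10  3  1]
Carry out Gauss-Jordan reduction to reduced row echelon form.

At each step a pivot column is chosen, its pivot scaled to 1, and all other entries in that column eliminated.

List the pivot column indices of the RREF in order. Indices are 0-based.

step 1: normalize row 0 (÷9) = (1, 3, 7, 12)
  row 1: subtract 9×row0 = (0, 8, 1, 8)
step 2: normalize row 1 (÷8) = (0, 1, 5, 1)
  row 0: subtract 3×row1 = (1, 0, 5, 9)
  row 2: subtract 10×row1 = (0, 0, 5, 4)
step 3: normalize row 2 (÷5) = (0, 0, 1, 6)
  row 0: subtract 5×row2 = (1, 0, 0, 5)
  row 1: subtract 5×row2 = (0, 1, 0, 10)

pivot columns: 0, 1, 2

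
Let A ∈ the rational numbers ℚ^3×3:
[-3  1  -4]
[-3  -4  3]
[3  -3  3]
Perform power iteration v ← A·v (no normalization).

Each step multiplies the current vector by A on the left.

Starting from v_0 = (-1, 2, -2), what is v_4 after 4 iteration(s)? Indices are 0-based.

v_0 = (-1, 2, -2).
v_1 = A·v_0 = (13, -11, -15).
v_2 = A·v_1 = (10, -40, 27).
v_3 = A·v_2 = (-178, 211, 231).
v_4 = A·v_3 = (-179, 383, -474).

v_4 = (-179, 383, -474)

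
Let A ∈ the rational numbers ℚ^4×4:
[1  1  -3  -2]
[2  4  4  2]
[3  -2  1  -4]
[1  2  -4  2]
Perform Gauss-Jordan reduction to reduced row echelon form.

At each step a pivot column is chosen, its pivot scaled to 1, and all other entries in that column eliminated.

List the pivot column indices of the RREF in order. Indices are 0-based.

pivot columns: 0, 1, 2, 3

pivot(0,0)=1: scale R0 → (1, 1, -3, -2)
  clear (1,0): R1 −= (2)R0 → (0, 2, 10, 6)
  clear (2,0): R2 −= (3)R0 → (0, -5, 10, 2)
  clear (3,0): R3 −= (1)R0 → (0, 1, -1, 4)
pivot(1,1)=2: scale R1 → (0, 1, 5, 3)
  clear (0,1): R0 −= (1)R1 → (1, 0, -8, -5)
  clear (2,1): R2 −= (-5)R1 → (0, 0, 35, 17)
  clear (3,1): R3 −= (1)R1 → (0, 0, -6, 1)
pivot(2,2)=35: scale R2 → (0, 0, 1, 17/35)
  clear (0,2): R0 −= (-8)R2 → (1, 0, 0, -39/35)
  clear (1,2): R1 −= (5)R2 → (0, 1, 0, 4/7)
  clear (3,2): R3 −= (-6)R2 → (0, 0, 0, 137/35)
pivot(3,3)=137/35: scale R3 → (0, 0, 0, 1)
  clear (0,3): R0 −= (-39/35)R3 → (1, 0, 0, 0)
  clear (1,3): R1 −= (4/7)R3 → (0, 1, 0, 0)
  clear (2,3): R2 −= (17/35)R3 → (0, 0, 1, 0)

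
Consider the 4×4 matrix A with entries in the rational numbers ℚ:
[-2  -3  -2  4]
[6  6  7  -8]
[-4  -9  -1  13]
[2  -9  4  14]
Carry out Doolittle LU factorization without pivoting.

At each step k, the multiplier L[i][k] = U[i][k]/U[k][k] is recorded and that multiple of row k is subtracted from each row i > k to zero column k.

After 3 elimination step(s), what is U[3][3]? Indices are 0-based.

U[3][3] = 3

Step 1: pivot at (0,0) is -2.
  row1 ← row1 − (-3)·row0  ⇒  L[1][0]=-3, U row1=(0, -3, 1, 4)
  row2 ← row2 − (2)·row0  ⇒  L[2][0]=2, U row2=(0, -3, 3, 5)
  row3 ← row3 − (-1)·row0  ⇒  L[3][0]=-1, U row3=(0, -12, 2, 18)
Step 2: pivot at (1,1) is -3.
  row2 ← row2 − (1)·row1  ⇒  L[2][1]=1, U row2=(0, 0, 2, 1)
  row3 ← row3 − (4)·row1  ⇒  L[3][1]=4, U row3=(0, 0, -2, 2)
Step 3: pivot at (2,2) is 2.
  row3 ← row3 − (-1)·row2  ⇒  L[3][2]=-1, U row3=(0, 0, 0, 3)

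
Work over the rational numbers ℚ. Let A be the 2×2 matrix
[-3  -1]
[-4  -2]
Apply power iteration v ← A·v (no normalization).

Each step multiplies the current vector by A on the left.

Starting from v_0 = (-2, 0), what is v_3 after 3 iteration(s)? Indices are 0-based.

v_0 = (-2, 0).
v_1 = A·v_0 = (6, 8).
v_2 = A·v_1 = (-26, -40).
v_3 = A·v_2 = (118, 184).

v_3 = (118, 184)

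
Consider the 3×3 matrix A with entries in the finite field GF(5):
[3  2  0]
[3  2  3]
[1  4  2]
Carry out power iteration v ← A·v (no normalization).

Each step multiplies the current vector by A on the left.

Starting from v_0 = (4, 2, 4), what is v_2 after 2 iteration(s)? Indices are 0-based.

v_2 = (4, 4, 3)

v_0 = (4, 2, 4).
v_1 = A·v_0 = (1, 3, 0).
v_2 = A·v_1 = (4, 4, 3).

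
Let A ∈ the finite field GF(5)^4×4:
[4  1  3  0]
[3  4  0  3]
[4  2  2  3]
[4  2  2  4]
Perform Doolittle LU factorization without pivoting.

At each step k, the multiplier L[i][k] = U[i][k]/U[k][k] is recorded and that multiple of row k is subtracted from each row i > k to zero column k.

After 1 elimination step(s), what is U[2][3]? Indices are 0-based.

U[2][3] = 3

k=0: U[0][0]=4
  eliminate (1,0): mult=2, new row 1: (0, 2, 4, 3); set L[1][0]=2
  eliminate (2,0): mult=1, new row 2: (0, 1, 4, 3); set L[2][0]=1
  eliminate (3,0): mult=1, new row 3: (0, 1, 4, 4); set L[3][0]=1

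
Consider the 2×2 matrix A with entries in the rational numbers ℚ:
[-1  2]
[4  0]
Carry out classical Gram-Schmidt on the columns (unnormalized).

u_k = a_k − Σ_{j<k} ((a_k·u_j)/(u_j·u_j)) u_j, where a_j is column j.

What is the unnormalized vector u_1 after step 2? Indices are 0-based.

u_1 = (32/17, 8/17)

Step 1: u_0 = a_0 = (-1, 4).
Step 2: u_1 = a_1 − (-2/17)·u_0 = (32/17, 8/17).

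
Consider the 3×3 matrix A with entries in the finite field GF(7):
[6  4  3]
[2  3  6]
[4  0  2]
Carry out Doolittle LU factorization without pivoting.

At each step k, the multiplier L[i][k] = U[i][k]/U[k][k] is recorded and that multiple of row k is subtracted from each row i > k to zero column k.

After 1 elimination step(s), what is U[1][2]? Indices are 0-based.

U[1][2] = 5

k=0: U[0][0]=6
  eliminate (1,0): mult=5, new row 1: (0, 4, 5); set L[1][0]=5
  eliminate (2,0): mult=3, new row 2: (0, 2, 0); set L[2][0]=3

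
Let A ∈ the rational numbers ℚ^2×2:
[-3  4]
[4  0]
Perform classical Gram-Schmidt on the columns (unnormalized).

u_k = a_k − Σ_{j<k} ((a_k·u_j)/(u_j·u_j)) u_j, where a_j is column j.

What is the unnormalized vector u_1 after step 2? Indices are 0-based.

u_1 = (64/25, 48/25)

Step 1: u_0 = a_0 = (-3, 4).
Step 2: u_1 = a_1 − (-12/25)·u_0 = (64/25, 48/25).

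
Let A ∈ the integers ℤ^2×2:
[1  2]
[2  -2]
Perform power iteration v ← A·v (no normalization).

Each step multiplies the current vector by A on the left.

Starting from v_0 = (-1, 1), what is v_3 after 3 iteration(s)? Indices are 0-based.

v_0 = (-1, 1).
v_1 = A·v_0 = (1, -4).
v_2 = A·v_1 = (-7, 10).
v_3 = A·v_2 = (13, -34).

v_3 = (13, -34)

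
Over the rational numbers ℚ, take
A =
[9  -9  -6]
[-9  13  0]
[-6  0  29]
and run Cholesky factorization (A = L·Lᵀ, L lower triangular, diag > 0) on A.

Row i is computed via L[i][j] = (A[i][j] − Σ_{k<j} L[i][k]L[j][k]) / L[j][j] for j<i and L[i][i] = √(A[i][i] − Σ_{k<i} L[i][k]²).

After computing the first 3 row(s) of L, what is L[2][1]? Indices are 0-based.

L[2][1] = -3

Step 1: L[0][0] = √(9) = 3.
  L[1][0] = (-9) / L[0][0] = -3.
Step 2: L[1][1] = √(4) = 2.
  L[2][0] = (-6) / L[0][0] = -2.
  L[2][1] = (-6) / L[1][1] = -3.
Step 3: L[2][2] = √(16) = 4.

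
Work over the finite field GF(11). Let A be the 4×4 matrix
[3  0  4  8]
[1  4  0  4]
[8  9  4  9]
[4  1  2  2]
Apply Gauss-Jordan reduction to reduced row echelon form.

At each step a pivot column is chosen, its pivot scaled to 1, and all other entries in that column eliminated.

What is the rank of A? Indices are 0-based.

rank = 4

step 1: normalize row 0 (÷3) = (1, 0, 5, 10)
  row 1: subtract 1×row0 = (0, 4, 6, 5)
  row 2: subtract 8×row0 = (0, 9, 8, 6)
  row 3: subtract 4×row0 = (0, 1, 4, 6)
step 2: normalize row 1 (÷4) = (0, 1, 7, 4)
  row 2: subtract 9×row1 = (0, 0, 0, 3)
  row 3: subtract 1×row1 = (0, 0, 8, 2)
step 3: exchange rows 2,3
step 3: normalize row 2 (÷8) = (0, 0, 1, 3)
  row 0: subtract 5×row2 = (1, 0, 0, 6)
  row 1: subtract 7×row2 = (0, 1, 0, 5)
step 4: normalize row 3 (÷3) = (0, 0, 0, 1)
  row 0: subtract 6×row3 = (1, 0, 0, 0)
  row 1: subtract 5×row3 = (0, 1, 0, 0)
  row 2: subtract 3×row3 = (0, 0, 1, 0)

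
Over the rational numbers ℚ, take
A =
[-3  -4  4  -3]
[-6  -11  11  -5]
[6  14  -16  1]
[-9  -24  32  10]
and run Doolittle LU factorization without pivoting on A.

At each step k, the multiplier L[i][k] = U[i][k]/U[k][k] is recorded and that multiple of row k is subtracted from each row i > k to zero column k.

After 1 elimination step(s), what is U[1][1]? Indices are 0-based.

U[1][1] = -3

k=0: U[0][0]=-3
  eliminate (1,0): mult=2, new row 1: (0, -3, 3, 1); set L[1][0]=2
  eliminate (2,0): mult=-2, new row 2: (0, 6, -8, -5); set L[2][0]=-2
  eliminate (3,0): mult=3, new row 3: (0, -12, 20, 19); set L[3][0]=3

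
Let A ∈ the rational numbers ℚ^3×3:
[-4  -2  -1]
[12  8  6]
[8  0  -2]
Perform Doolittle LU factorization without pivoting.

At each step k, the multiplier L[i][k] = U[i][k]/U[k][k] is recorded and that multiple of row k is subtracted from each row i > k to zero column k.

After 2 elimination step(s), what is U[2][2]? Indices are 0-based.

U[2][2] = 2

[col 0] pivot -4
  R1 -= -3*R0 → (0, 2, 3)  (L[1][0] := -3)
  R2 -= -2*R0 → (0, -4, -4)  (L[2][0] := -2)
[col 1] pivot 2
  R2 -= -2*R1 → (0, 0, 2)  (L[2][1] := -2)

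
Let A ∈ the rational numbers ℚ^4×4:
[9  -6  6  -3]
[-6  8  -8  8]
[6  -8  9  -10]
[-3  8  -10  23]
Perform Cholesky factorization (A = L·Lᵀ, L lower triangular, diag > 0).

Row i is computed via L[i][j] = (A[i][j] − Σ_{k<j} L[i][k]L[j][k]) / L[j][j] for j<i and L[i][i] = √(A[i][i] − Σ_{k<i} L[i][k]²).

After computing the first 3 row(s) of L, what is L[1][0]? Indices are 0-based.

L[1][0] = -2

Step 1: L[0][0] = √(9) = 3.
  L[1][0] = (-6) / L[0][0] = -2.
Step 2: L[1][1] = √(4) = 2.
  L[2][0] = (6) / L[0][0] = 2.
  L[2][1] = (-4) / L[1][1] = -2.
Step 3: L[2][2] = √(1) = 1.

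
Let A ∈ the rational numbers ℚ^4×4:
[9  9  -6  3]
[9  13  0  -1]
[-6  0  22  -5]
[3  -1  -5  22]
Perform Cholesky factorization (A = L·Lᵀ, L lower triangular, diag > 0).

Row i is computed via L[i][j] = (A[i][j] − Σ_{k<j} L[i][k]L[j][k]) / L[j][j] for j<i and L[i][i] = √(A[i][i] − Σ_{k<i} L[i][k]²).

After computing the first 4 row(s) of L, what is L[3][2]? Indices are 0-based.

Step 1: L[0][0] = √(9) = 3.
  L[1][0] = (9) / L[0][0] = 3.
Step 2: L[1][1] = √(4) = 2.
  L[2][0] = (-6) / L[0][0] = -2.
  L[2][1] = (6) / L[1][1] = 3.
Step 3: L[2][2] = √(9) = 3.
  L[3][0] = (3) / L[0][0] = 1.
  L[3][1] = (-4) / L[1][1] = -2.
  L[3][2] = (3) / L[2][2] = 1.
Step 4: L[3][3] = √(16) = 4.

L[3][2] = 1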